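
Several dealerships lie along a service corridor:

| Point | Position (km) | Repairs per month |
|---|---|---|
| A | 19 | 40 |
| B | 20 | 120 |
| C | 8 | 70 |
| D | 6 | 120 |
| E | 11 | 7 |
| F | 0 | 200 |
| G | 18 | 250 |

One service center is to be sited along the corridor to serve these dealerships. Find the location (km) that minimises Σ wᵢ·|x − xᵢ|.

For a sum of weighted absolute distances on a line, the optimum is the weighted median (not the mean). Total weight W = 807; half-weight = 403.5.
Sort by position and accumulate weight:
  km 0 (F, w=200) → cum 200
  km 6 (D, w=120) → cum 320
  km 8 (C, w=70) → cum 390
  km 11 (E, w=7) → cum 397
  km 18 (G, w=250) → cum 647  ≥ 403.5 → median here
  km 19 (A, w=40) → cum 687
  km 20 (B, w=120) → cum 807
Optimal location: km 18.

x = 18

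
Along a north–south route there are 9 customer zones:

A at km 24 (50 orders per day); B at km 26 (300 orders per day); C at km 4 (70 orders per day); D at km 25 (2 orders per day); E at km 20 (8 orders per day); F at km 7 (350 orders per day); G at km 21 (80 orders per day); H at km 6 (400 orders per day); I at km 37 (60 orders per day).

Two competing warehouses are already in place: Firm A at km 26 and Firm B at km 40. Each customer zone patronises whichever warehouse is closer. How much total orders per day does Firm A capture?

1260

The indifferent point is the midpoint (26+40)/2 = 33; customer zones left of it (closer to Firm A at 26) go to Firm A, those right go to Firm B.
  C at 4 (w=70) → Firm A
  H at 6 (w=400) → Firm A
  F at 7 (w=350) → Firm A
  E at 20 (w=8) → Firm A
  G at 21 (w=80) → Firm A
  A at 24 (w=50) → Firm A
  D at 25 (w=2) → Firm A
  B at 26 (w=300) → Firm A
  I at 37 (w=60) → Firm B
Firm A captures 1260; Firm B captures 60.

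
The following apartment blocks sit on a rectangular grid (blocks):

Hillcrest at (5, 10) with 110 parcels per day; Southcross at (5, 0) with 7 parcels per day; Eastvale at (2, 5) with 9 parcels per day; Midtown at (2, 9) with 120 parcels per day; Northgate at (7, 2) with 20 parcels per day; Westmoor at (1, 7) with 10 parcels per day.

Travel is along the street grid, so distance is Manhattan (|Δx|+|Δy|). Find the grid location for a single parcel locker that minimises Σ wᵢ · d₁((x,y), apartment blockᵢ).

Manhattan distance separates: Σwᵢ(|x−xᵢ|+|y−yᵢ|) = Σwᵢ|x−xᵢ| + Σwᵢ|y−yᵢ|, so x and y are optimised independently as 1-D weighted medians.
Total weight W = 276; half = 138.
x-coordinate, sorted with cumulative weight:
  x=1 (Westmoor, w=10) cum 10
  x=2 (Eastvale, w=9) cum 19
  x=2 (Midtown, w=120) cum 139  ← median
  x=5 (Hillcrest, w=110) cum 249
  x=5 (Southcross, w=7) cum 256
  x=7 (Northgate, w=20) cum 276
⇒ x* = 2
y-coordinate, sorted with cumulative weight:
  y=0 (Southcross, w=7) cum 7
  y=2 (Northgate, w=20) cum 27
  y=5 (Eastvale, w=9) cum 36
  y=7 (Westmoor, w=10) cum 46
  y=9 (Midtown, w=120) cum 166  ← median
  y=10 (Hillcrest, w=110) cum 276
⇒ y* = 9

(2, 9)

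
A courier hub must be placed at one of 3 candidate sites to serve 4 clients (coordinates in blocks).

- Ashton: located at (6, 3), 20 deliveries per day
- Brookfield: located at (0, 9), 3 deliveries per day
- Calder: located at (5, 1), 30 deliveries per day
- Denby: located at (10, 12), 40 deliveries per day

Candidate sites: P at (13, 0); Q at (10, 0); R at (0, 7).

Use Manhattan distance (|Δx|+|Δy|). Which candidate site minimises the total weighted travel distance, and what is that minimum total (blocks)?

Total weighted distance at each candidate:
  P (13, 0): total = 1136
  Q (10, 0): total = 857
  R (0, 7): total = 1136
Minimum is at Q with total 857 blocks.

Q, total 857 blocks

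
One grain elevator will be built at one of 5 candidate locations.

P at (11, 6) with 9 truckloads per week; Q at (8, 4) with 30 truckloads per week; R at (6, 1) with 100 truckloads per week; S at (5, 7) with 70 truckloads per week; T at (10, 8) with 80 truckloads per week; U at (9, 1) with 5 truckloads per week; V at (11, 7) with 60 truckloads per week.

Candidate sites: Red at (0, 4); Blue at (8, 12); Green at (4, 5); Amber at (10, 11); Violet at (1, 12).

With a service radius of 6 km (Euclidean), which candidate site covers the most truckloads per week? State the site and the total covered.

Blue, covering 210

Coverage radius r = 6 km; a point is covered iff (Δx)²+(Δy)² ≤ 6² = 36.
  Red (0, 4): covers {S} → 70
  Blue (8, 12): covers {S, T, V} → 210
  Green (4, 5): covers {Q, R, S} → 200
  Amber (10, 11): covers {P, T, V} → 149
  Violet (1, 12): covers {none} → 0
Maximum coverage at Blue: 210 truckloads per week.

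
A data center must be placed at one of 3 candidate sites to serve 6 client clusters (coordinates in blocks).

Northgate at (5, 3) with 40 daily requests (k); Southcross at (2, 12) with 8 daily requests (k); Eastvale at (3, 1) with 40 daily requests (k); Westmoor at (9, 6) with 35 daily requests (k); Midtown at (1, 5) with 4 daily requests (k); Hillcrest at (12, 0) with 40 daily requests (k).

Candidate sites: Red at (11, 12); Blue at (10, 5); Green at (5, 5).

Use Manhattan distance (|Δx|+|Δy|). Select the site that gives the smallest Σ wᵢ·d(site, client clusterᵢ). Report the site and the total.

Total weighted distance at each candidate:
  Red (11, 12): total = 2300
  Blue (10, 5): total = 1226
  Green (5, 5): total = 1071
Minimum is at Green with total 1071 blocks.

Green, total 1071 blocks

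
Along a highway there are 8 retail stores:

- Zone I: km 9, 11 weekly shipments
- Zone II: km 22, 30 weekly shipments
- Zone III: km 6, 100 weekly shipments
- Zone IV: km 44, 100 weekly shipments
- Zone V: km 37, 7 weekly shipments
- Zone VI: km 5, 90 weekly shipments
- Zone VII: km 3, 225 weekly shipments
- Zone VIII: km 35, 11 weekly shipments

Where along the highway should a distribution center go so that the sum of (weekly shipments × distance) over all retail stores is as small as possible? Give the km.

x = 5

For a sum of weighted absolute distances on a line, the optimum is the weighted median (not the mean). Total weight W = 574; half-weight = 287.
Sort by position and accumulate weight:
  km 3 (Zone VII, w=225) → cum 225
  km 5 (Zone VI, w=90) → cum 315  ≥ 287 → median here
  km 6 (Zone III, w=100) → cum 415
  km 9 (Zone I, w=11) → cum 426
  km 22 (Zone II, w=30) → cum 456
  km 35 (Zone VIII, w=11) → cum 467
  km 37 (Zone V, w=7) → cum 474
  km 44 (Zone IV, w=100) → cum 574
Optimal location: km 5.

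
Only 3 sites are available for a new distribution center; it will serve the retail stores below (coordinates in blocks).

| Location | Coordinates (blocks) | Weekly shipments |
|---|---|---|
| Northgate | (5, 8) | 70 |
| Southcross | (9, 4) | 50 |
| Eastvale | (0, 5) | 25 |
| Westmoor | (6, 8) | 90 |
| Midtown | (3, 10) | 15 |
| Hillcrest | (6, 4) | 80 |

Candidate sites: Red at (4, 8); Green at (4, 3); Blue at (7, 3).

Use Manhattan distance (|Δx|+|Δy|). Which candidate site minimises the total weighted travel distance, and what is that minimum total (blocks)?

Total weighted distance at each candidate:
  Red (4, 8): total = 1400
  Green (4, 3): total = 1860
  Blue (7, 3): total = 1730
Minimum is at Red with total 1400 blocks.

Red, total 1400 blocks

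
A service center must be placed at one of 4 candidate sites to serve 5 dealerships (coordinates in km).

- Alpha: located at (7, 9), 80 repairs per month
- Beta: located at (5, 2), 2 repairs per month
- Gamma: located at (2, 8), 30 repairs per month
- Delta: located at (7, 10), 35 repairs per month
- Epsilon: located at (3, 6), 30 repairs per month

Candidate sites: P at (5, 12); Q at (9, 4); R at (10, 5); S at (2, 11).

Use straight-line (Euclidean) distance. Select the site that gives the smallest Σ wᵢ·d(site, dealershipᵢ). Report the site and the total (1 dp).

Total weighted distance at each candidate:
  P (5, 12): total = 747.2
  Q (9, 4): total = 1092.7
  R (10, 5): total = 1084.2
  S (2, 11): total = 871.2
Minimum is at P with total 747.2 km.

P, total 747.2 km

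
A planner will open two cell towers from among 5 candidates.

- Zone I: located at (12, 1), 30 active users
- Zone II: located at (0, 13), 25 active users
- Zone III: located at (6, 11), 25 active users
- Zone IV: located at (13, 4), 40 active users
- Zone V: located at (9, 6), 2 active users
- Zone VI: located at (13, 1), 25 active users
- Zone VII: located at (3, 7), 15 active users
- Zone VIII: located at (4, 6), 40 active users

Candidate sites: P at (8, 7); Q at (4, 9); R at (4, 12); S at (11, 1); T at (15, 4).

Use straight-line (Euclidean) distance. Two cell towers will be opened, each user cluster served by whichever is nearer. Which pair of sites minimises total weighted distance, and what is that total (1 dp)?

{Q, S}, total 600.7

Evaluate every pair (each demand assigned to the nearer of the two):
  {Q, S}: total = 600.7
  {Q, T}: total = 674.8
  {R, S}: total = 710.5
  {R, T}: total = 785.5
  {P, S}: total = 828.8
  {P, T}: total = 902.0
  {P, Q}: total = 1013.3
  {P, R}: total = 1046.6
  {S, T}: total = 1351.3
  {Q, R}: total = 1376.5
Best pair: {Q, S} with total 600.7.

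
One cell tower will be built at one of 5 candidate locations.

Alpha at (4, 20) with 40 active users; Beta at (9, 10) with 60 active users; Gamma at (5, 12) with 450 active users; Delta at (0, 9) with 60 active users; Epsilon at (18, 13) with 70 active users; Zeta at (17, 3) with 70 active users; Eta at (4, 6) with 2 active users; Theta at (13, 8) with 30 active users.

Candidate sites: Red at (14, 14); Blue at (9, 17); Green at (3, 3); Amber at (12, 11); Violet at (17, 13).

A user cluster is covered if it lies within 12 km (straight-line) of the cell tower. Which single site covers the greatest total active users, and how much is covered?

Red, covering 720

Coverage radius r = 12 km; a point is covered iff (Δx)²+(Δy)² ≤ 12² = 144.
  Red (14, 14): covers {Alpha, Beta, Gamma, Epsilon, Zeta, Theta} → 720
  Blue (9, 17): covers {Alpha, Beta, Gamma, Epsilon, Theta} → 650
  Green (3, 3): covers {Beta, Gamma, Delta, Eta, Theta} → 602
  Amber (12, 11): covers {Beta, Gamma, Epsilon, Zeta, Eta, Theta} → 682
  Violet (17, 13): covers {Beta, Epsilon, Zeta, Theta} → 230
Maximum coverage at Red: 720 active users.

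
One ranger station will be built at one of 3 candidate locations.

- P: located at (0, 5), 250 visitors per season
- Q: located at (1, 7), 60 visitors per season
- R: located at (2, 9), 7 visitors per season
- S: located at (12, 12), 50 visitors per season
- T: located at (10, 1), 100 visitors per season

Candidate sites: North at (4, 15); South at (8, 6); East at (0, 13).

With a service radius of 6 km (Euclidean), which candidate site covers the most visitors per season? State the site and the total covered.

Coverage radius r = 6 km; a point is covered iff (Δx)²+(Δy)² ≤ 6² = 36.
  North (4, 15): covers {none} → 0
  South (8, 6): covers {T} → 100
  East (0, 13): covers {R} → 7
Maximum coverage at South: 100 visitors per season.

South, covering 100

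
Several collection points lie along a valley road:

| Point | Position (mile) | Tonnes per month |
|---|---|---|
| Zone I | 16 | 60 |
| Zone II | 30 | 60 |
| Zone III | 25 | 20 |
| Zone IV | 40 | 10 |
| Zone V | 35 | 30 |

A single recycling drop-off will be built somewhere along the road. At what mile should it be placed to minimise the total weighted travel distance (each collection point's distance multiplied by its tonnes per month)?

For a sum of weighted absolute distances on a line, the optimum is the weighted median (not the mean). Total weight W = 180; half-weight = 90.
Sort by position and accumulate weight:
  mile 16 (Zone I, w=60) → cum 60
  mile 25 (Zone III, w=20) → cum 80
  mile 30 (Zone II, w=60) → cum 140  ≥ 90 → median here
  mile 35 (Zone V, w=30) → cum 170
  mile 40 (Zone IV, w=10) → cum 180
Optimal location: mile 30.

x = 30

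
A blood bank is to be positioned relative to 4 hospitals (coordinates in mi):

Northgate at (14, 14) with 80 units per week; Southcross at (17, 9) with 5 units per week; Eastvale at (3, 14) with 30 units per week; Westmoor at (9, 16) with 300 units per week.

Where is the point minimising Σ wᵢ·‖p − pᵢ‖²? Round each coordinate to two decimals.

The minimiser of Σwᵢ‖p−pᵢ‖² is the weighted centroid p* = (Σwᵢpᵢ)/(Σwᵢ).
Σwᵢ = 415.
Σwᵢxᵢ = 80·14 + 5·17 + 30·3 + 300·9 = 3995.
Σwᵢyᵢ = 80·14 + 5·9 + 30·14 + 300·16 = 6385.
x* = 3995/415 = 9.63, y* = 6385/415 = 15.39.

(9.63, 15.39)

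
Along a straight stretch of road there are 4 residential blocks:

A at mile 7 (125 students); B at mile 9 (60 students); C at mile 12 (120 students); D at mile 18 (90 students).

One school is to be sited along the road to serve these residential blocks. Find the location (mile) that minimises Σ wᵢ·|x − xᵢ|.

For a sum of weighted absolute distances on a line, the optimum is the weighted median (not the mean). Total weight W = 395; half-weight = 197.5.
Sort by position and accumulate weight:
  mile 7 (A, w=125) → cum 125
  mile 9 (B, w=60) → cum 185
  mile 12 (C, w=120) → cum 305  ≥ 197.5 → median here
  mile 18 (D, w=90) → cum 395
Optimal location: mile 12.

x = 12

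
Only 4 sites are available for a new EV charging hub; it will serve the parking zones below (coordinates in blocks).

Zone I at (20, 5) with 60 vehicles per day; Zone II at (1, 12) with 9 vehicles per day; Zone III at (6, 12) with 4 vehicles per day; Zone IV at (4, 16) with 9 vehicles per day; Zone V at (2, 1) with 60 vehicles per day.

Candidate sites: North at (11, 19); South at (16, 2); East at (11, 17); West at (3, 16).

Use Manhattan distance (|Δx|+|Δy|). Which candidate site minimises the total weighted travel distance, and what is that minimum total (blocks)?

South, total 1859 blocks

Total weighted distance at each candidate:
  North (11, 19): total = 3291
  South (16, 2): total = 1859
  East (11, 17): total = 3007
  West (3, 16): total = 2731
Minimum is at South with total 1859 blocks.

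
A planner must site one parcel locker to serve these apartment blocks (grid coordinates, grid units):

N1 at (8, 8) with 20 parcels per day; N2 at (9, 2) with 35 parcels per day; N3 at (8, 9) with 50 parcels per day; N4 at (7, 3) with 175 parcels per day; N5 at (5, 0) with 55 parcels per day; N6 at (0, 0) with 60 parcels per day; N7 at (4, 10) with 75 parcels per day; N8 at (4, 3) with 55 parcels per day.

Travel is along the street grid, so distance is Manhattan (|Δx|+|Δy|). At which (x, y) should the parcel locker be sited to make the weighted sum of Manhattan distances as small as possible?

(7, 3)

Manhattan distance separates: Σwᵢ(|x−xᵢ|+|y−yᵢ|) = Σwᵢ|x−xᵢ| + Σwᵢ|y−yᵢ|, so x and y are optimised independently as 1-D weighted medians.
Total weight W = 525; half = 262.5.
x-coordinate, sorted with cumulative weight:
  x=0 (N6, w=60) cum 60
  x=4 (N7, w=75) cum 135
  x=4 (N8, w=55) cum 190
  x=5 (N5, w=55) cum 245
  x=7 (N4, w=175) cum 420  ← median
  x=8 (N1, w=20) cum 440
  x=8 (N3, w=50) cum 490
  x=9 (N2, w=35) cum 525
⇒ x* = 7
y-coordinate, sorted with cumulative weight:
  y=0 (N5, w=55) cum 55
  y=0 (N6, w=60) cum 115
  y=2 (N2, w=35) cum 150
  y=3 (N4, w=175) cum 325  ← median
  y=3 (N8, w=55) cum 380
  y=8 (N1, w=20) cum 400
  y=9 (N3, w=50) cum 450
  y=10 (N7, w=75) cum 525
⇒ y* = 3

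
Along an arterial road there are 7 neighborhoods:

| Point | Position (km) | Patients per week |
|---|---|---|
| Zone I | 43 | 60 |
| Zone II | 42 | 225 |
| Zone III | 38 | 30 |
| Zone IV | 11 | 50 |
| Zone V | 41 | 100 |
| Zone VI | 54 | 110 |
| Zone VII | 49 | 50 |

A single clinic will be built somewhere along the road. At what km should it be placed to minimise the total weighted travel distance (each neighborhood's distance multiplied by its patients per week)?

x = 42

For a sum of weighted absolute distances on a line, the optimum is the weighted median (not the mean). Total weight W = 625; half-weight = 312.5.
Sort by position and accumulate weight:
  km 11 (Zone IV, w=50) → cum 50
  km 38 (Zone III, w=30) → cum 80
  km 41 (Zone V, w=100) → cum 180
  km 42 (Zone II, w=225) → cum 405  ≥ 312.5 → median here
  km 43 (Zone I, w=60) → cum 465
  km 49 (Zone VII, w=50) → cum 515
  km 54 (Zone VI, w=110) → cum 625
Optimal location: km 42.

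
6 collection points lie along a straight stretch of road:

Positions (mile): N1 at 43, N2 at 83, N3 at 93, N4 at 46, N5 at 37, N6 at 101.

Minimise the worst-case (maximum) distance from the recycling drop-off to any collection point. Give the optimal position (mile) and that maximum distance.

The 1-center on a line is the midpoint of the two extreme points: leftmost at 37, rightmost at 101.
Optimal location = (37 + 101)/2 = 69; maximum distance = (101 − 37)/2 = 32.

location 69, max distance 32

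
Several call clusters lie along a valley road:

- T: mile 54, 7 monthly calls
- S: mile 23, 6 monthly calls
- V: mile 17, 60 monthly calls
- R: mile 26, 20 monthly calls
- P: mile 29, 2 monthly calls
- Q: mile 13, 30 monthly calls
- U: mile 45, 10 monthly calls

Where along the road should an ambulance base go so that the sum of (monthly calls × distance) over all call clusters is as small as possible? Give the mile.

x = 17

For a sum of weighted absolute distances on a line, the optimum is the weighted median (not the mean). Total weight W = 135; half-weight = 67.5.
Sort by position and accumulate weight:
  mile 13 (Q, w=30) → cum 30
  mile 17 (V, w=60) → cum 90  ≥ 67.5 → median here
  mile 23 (S, w=6) → cum 96
  mile 26 (R, w=20) → cum 116
  mile 29 (P, w=2) → cum 118
  mile 45 (U, w=10) → cum 128
  mile 54 (T, w=7) → cum 135
Optimal location: mile 17.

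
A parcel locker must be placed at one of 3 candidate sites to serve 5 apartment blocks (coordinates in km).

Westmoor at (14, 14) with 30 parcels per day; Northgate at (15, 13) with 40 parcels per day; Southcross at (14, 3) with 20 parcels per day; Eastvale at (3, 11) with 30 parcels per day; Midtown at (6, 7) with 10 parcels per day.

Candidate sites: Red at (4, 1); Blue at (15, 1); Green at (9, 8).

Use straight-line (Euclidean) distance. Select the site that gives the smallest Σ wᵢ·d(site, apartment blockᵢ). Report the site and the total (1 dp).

Green, total 921.0 km

Total weighted distance at each candidate:
  Red (4, 1): total = 1711.9
  Blue (15, 1): total = 1492.7
  Green (9, 8): total = 921.0
Minimum is at Green with total 921.0 km.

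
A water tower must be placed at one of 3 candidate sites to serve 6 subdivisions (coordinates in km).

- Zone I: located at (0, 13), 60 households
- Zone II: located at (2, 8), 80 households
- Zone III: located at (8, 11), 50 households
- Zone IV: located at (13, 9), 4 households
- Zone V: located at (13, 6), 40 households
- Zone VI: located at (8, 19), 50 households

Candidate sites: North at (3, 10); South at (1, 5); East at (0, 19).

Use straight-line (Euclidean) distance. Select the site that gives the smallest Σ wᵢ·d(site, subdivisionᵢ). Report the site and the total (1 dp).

North, total 1674.2 km

Total weighted distance at each candidate:
  North (3, 10): total = 1674.2
  South (1, 5): total = 2512.6
  East (0, 19): total = 3021.1
Minimum is at North with total 1674.2 km.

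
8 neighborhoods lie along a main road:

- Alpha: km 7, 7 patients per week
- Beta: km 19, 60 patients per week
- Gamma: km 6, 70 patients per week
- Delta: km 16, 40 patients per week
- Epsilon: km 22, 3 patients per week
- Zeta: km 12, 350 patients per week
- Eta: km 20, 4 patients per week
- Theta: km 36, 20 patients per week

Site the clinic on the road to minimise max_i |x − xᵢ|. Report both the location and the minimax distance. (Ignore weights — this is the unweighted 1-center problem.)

location 21, max distance 15

The 1-center on a line is the midpoint of the two extreme points: leftmost at 6, rightmost at 36.
Optimal location = (6 + 36)/2 = 21; maximum distance = (36 − 6)/2 = 15.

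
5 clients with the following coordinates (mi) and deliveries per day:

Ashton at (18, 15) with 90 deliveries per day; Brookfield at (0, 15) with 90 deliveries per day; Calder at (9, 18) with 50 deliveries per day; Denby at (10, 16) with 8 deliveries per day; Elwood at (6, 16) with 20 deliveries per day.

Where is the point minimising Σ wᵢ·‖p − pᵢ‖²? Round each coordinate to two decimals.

The minimiser of Σwᵢ‖p−pᵢ‖² is the weighted centroid p* = (Σwᵢpᵢ)/(Σwᵢ).
Σwᵢ = 258.
Σwᵢxᵢ = 90·18 + 90·0 + 50·9 + 8·10 + 20·6 = 2270.
Σwᵢyᵢ = 90·15 + 90·15 + 50·18 + 8·16 + 20·16 = 4048.
x* = 2270/258 = 8.80, y* = 4048/258 = 15.69.

(8.80, 15.69)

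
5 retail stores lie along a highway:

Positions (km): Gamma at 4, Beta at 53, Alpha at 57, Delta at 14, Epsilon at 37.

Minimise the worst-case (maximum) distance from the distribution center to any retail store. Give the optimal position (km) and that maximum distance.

The 1-center on a line is the midpoint of the two extreme points: leftmost at 4, rightmost at 57.
Optimal location = (4 + 57)/2 = 30.5; maximum distance = (57 − 4)/2 = 26.5.

location 30.5, max distance 26.5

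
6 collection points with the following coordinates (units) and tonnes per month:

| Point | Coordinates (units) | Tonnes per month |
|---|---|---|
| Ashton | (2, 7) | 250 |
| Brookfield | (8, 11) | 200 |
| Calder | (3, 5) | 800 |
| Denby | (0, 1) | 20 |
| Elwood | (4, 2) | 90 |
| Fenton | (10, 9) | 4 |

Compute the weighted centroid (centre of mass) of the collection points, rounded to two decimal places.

(3.59, 6.00)

The minimiser of Σwᵢ‖p−pᵢ‖² is the weighted centroid p* = (Σwᵢpᵢ)/(Σwᵢ).
Σwᵢ = 1364.
Σwᵢxᵢ = 250·2 + 200·8 + 800·3 + 20·0 + 90·4 + 4·10 = 4900.
Σwᵢyᵢ = 250·7 + 200·11 + 800·5 + 20·1 + 90·2 + 4·9 = 8186.
x* = 4900/1364 = 3.59, y* = 8186/1364 = 6.00.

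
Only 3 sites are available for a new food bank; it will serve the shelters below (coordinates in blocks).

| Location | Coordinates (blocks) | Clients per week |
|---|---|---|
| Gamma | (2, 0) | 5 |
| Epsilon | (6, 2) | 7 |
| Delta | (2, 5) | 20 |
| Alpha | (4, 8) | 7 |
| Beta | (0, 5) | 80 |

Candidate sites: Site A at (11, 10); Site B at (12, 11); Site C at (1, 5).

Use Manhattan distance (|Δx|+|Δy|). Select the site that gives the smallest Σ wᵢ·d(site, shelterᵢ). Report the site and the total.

Total weighted distance at each candidate:
  Site A (11, 10): total = 1809
  Site B (12, 11): total = 2047
  Site C (1, 5): total = 228
Minimum is at Site C with total 228 blocks.

Site C, total 228 blocks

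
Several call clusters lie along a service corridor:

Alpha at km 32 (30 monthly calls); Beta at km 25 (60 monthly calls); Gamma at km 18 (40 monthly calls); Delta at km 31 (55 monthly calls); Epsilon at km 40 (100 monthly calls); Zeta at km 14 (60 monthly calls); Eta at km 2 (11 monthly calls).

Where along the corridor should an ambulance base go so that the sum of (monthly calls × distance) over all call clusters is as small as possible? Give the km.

For a sum of weighted absolute distances on a line, the optimum is the weighted median (not the mean). Total weight W = 356; half-weight = 178.
Sort by position and accumulate weight:
  km 2 (Eta, w=11) → cum 11
  km 14 (Zeta, w=60) → cum 71
  km 18 (Gamma, w=40) → cum 111
  km 25 (Beta, w=60) → cum 171
  km 31 (Delta, w=55) → cum 226  ≥ 178 → median here
  km 32 (Alpha, w=30) → cum 256
  km 40 (Epsilon, w=100) → cum 356
Optimal location: km 31.

x = 31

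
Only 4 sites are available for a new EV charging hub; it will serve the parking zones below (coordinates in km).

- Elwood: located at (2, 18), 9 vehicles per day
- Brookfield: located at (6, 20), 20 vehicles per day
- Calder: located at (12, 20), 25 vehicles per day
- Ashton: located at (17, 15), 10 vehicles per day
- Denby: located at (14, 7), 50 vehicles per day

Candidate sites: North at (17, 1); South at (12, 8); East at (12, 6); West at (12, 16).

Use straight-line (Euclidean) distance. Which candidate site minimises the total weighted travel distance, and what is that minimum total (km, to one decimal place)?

West, total 848.0 km

Total weighted distance at each candidate:
  North (17, 1): total = 1609.7
  South (12, 8): total = 893.4
  East (12, 6): total = 1010.0
  West (12, 16): total = 848.0
Minimum is at West with total 848.0 km.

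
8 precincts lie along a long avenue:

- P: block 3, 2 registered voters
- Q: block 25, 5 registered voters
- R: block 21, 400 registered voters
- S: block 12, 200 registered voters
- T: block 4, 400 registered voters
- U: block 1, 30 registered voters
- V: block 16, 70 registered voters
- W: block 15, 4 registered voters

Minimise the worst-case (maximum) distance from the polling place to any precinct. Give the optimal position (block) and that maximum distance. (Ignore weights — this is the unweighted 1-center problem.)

The 1-center on a line is the midpoint of the two extreme points: leftmost at 1, rightmost at 25.
Optimal location = (1 + 25)/2 = 13; maximum distance = (25 − 1)/2 = 12.

location 13, max distance 12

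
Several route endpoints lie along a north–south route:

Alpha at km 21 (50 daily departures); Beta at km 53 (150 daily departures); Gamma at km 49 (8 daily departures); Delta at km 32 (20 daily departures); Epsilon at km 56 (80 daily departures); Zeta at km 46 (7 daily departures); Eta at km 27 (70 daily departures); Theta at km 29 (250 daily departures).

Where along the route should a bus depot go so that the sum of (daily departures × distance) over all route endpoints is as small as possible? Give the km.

For a sum of weighted absolute distances on a line, the optimum is the weighted median (not the mean). Total weight W = 635; half-weight = 317.5.
Sort by position and accumulate weight:
  km 21 (Alpha, w=50) → cum 50
  km 27 (Eta, w=70) → cum 120
  km 29 (Theta, w=250) → cum 370  ≥ 317.5 → median here
  km 32 (Delta, w=20) → cum 390
  km 46 (Zeta, w=7) → cum 397
  km 49 (Gamma, w=8) → cum 405
  km 53 (Beta, w=150) → cum 555
  km 56 (Epsilon, w=80) → cum 635
Optimal location: km 29.

x = 29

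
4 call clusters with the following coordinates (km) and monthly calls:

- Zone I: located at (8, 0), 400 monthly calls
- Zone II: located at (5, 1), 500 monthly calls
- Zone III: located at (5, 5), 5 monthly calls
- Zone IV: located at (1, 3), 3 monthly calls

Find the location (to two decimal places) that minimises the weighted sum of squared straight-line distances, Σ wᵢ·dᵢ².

The minimiser of Σwᵢ‖p−pᵢ‖² is the weighted centroid p* = (Σwᵢpᵢ)/(Σwᵢ).
Σwᵢ = 908.
Σwᵢxᵢ = 400·8 + 500·5 + 5·5 + 3·1 = 5728.
Σwᵢyᵢ = 400·0 + 500·1 + 5·5 + 3·3 = 534.
x* = 5728/908 = 6.31, y* = 534/908 = 0.59.

(6.31, 0.59)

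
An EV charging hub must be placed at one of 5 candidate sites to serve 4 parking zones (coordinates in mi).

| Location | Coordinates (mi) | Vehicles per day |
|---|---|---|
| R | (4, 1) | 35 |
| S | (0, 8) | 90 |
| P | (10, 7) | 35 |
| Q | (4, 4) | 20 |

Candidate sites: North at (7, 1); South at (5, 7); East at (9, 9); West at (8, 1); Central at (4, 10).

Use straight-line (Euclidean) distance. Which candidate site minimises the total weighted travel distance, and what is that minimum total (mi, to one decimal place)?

Total weighted distance at each candidate:
  North (7, 1): total = 1315.6
  South (5, 7): total = 910.1
  East (9, 9): total = 1364.9
  West (8, 1): total = 1418.1
  Central (4, 10): total = 1072.3
Minimum is at South with total 910.1 mi.

South, total 910.1 mi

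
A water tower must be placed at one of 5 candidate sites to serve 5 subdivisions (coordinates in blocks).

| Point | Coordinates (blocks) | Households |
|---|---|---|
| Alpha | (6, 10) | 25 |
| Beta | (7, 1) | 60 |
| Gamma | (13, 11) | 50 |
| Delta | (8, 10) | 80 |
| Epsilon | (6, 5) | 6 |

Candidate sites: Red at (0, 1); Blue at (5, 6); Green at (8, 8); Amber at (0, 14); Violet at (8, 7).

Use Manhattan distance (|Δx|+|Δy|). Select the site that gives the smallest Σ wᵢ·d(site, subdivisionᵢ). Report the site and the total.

Green, total 1170 blocks

Total weighted distance at each candidate:
  Red (0, 1): total = 3365
  Blue (5, 6): total = 1767
  Green (8, 8): total = 1170
  Amber (0, 14): total = 3300
  Violet (8, 7): total = 1259
Minimum is at Green with total 1170 blocks.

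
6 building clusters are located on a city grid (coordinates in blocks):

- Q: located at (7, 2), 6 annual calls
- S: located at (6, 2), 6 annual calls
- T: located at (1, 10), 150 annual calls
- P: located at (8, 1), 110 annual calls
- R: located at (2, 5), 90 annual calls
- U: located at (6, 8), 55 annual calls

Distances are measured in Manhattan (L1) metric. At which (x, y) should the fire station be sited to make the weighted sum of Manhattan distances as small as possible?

Manhattan distance separates: Σwᵢ(|x−xᵢ|+|y−yᵢ|) = Σwᵢ|x−xᵢ| + Σwᵢ|y−yᵢ|, so x and y are optimised independently as 1-D weighted medians.
Total weight W = 417; half = 208.5.
x-coordinate, sorted with cumulative weight:
  x=1 (T, w=150) cum 150
  x=2 (R, w=90) cum 240  ← median
  x=6 (S, w=6) cum 246
  x=6 (U, w=55) cum 301
  x=7 (Q, w=6) cum 307
  x=8 (P, w=110) cum 417
⇒ x* = 2
y-coordinate, sorted with cumulative weight:
  y=1 (P, w=110) cum 110
  y=2 (Q, w=6) cum 116
  y=2 (S, w=6) cum 122
  y=5 (R, w=90) cum 212  ← median
  y=8 (U, w=55) cum 267
  y=10 (T, w=150) cum 417
⇒ y* = 5

(2, 5)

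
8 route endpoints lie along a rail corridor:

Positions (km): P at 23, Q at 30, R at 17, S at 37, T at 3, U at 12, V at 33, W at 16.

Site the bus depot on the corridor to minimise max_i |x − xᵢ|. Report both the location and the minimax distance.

location 20, max distance 17

The 1-center on a line is the midpoint of the two extreme points: leftmost at 3, rightmost at 37.
Optimal location = (3 + 37)/2 = 20; maximum distance = (37 − 3)/2 = 17.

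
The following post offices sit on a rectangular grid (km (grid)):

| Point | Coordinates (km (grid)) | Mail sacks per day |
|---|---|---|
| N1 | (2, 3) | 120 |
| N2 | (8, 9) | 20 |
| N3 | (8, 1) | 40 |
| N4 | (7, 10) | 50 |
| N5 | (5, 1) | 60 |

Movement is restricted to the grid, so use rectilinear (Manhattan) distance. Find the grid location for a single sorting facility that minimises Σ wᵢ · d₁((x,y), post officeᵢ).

(5, 3)

Manhattan distance separates: Σwᵢ(|x−xᵢ|+|y−yᵢ|) = Σwᵢ|x−xᵢ| + Σwᵢ|y−yᵢ|, so x and y are optimised independently as 1-D weighted medians.
Total weight W = 290; half = 145.
x-coordinate, sorted with cumulative weight:
  x=2 (N1, w=120) cum 120
  x=5 (N5, w=60) cum 180  ← median
  x=7 (N4, w=50) cum 230
  x=8 (N2, w=20) cum 250
  x=8 (N3, w=40) cum 290
⇒ x* = 5
y-coordinate, sorted with cumulative weight:
  y=1 (N3, w=40) cum 40
  y=1 (N5, w=60) cum 100
  y=3 (N1, w=120) cum 220  ← median
  y=9 (N2, w=20) cum 240
  y=10 (N4, w=50) cum 290
⇒ y* = 3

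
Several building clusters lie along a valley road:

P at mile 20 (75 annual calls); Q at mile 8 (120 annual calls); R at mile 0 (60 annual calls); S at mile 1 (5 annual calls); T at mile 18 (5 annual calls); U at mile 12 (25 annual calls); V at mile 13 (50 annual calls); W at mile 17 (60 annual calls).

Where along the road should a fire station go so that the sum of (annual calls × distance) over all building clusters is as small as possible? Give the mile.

For a sum of weighted absolute distances on a line, the optimum is the weighted median (not the mean). Total weight W = 400; half-weight = 200.
Sort by position and accumulate weight:
  mile 0 (R, w=60) → cum 60
  mile 1 (S, w=5) → cum 65
  mile 8 (Q, w=120) → cum 185
  mile 12 (U, w=25) → cum 210  ≥ 200 → median here
  mile 13 (V, w=50) → cum 260
  mile 17 (W, w=60) → cum 320
  mile 18 (T, w=5) → cum 325
  mile 20 (P, w=75) → cum 400
Optimal location: mile 12.

x = 12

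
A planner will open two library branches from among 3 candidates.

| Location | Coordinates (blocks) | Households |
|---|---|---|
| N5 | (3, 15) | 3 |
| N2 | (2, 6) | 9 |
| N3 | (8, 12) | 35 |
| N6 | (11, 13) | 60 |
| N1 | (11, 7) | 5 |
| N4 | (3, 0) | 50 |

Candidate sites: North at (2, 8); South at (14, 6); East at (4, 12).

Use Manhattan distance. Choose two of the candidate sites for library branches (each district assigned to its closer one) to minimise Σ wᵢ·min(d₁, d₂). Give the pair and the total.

{North, East}, total 1150

Evaluate every pair (each demand assigned to the nearer of the two):
  {North, East}: total = 1150
  {South, East}: total = 1374
  {North, South}: total = 1462
Best pair: {North, East} with total 1150.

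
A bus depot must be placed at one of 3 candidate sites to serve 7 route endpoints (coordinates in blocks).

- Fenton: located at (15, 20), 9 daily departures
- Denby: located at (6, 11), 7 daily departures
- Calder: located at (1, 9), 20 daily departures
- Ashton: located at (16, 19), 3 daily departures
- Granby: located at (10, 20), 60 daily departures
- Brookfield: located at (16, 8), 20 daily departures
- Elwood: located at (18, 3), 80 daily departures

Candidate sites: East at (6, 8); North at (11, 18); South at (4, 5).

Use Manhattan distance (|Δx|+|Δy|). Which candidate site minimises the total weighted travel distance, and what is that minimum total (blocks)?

North, total 2776 blocks

Total weighted distance at each candidate:
  East (6, 8): total = 2913
  North (11, 18): total = 2776
  South (4, 5): total = 3348
Minimum is at North with total 2776 blocks.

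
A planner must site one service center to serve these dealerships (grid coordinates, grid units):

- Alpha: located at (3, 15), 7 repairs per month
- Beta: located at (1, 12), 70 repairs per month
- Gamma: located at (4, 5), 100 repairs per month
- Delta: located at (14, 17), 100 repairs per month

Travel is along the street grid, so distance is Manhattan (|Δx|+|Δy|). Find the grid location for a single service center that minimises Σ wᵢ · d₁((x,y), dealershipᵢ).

(4, 12)

Manhattan distance separates: Σwᵢ(|x−xᵢ|+|y−yᵢ|) = Σwᵢ|x−xᵢ| + Σwᵢ|y−yᵢ|, so x and y are optimised independently as 1-D weighted medians.
Total weight W = 277; half = 138.5.
x-coordinate, sorted with cumulative weight:
  x=1 (Beta, w=70) cum 70
  x=3 (Alpha, w=7) cum 77
  x=4 (Gamma, w=100) cum 177  ← median
  x=14 (Delta, w=100) cum 277
⇒ x* = 4
y-coordinate, sorted with cumulative weight:
  y=5 (Gamma, w=100) cum 100
  y=12 (Beta, w=70) cum 170  ← median
  y=15 (Alpha, w=7) cum 177
  y=17 (Delta, w=100) cum 277
⇒ y* = 12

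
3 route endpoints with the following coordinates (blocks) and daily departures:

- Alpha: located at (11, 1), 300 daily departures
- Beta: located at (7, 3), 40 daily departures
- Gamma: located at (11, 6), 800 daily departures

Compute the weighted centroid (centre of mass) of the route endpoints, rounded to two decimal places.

The minimiser of Σwᵢ‖p−pᵢ‖² is the weighted centroid p* = (Σwᵢpᵢ)/(Σwᵢ).
Σwᵢ = 1140.
Σwᵢxᵢ = 300·11 + 40·7 + 800·11 = 12380.
Σwᵢyᵢ = 300·1 + 40·3 + 800·6 = 5220.
x* = 12380/1140 = 10.86, y* = 5220/1140 = 4.58.

(10.86, 4.58)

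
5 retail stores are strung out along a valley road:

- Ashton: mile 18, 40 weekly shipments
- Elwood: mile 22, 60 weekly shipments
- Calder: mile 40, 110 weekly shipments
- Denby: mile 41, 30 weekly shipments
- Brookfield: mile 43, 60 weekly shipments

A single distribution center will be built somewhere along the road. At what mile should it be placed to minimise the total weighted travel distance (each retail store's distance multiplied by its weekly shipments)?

For a sum of weighted absolute distances on a line, the optimum is the weighted median (not the mean). Total weight W = 300; half-weight = 150.
Sort by position and accumulate weight:
  mile 18 (Ashton, w=40) → cum 40
  mile 22 (Elwood, w=60) → cum 100
  mile 40 (Calder, w=110) → cum 210  ≥ 150 → median here
  mile 41 (Denby, w=30) → cum 240
  mile 43 (Brookfield, w=60) → cum 300
Optimal location: mile 40.

x = 40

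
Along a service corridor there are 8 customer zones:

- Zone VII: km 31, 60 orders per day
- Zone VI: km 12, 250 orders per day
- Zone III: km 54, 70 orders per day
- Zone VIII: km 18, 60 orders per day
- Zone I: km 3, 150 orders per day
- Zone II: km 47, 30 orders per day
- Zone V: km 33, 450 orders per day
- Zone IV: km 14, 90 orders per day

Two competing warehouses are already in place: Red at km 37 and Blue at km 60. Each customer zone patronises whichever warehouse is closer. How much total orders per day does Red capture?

1090

The indifferent point is the midpoint (37+60)/2 = 48.5; customer zones left of it (closer to Red at 37) go to Red, those right go to Blue.
  Zone I at 3 (w=150) → Red
  Zone VI at 12 (w=250) → Red
  Zone IV at 14 (w=90) → Red
  Zone VIII at 18 (w=60) → Red
  Zone VII at 31 (w=60) → Red
  Zone V at 33 (w=450) → Red
  Zone II at 47 (w=30) → Red
  Zone III at 54 (w=70) → Blue
Red captures 1090; Blue captures 70.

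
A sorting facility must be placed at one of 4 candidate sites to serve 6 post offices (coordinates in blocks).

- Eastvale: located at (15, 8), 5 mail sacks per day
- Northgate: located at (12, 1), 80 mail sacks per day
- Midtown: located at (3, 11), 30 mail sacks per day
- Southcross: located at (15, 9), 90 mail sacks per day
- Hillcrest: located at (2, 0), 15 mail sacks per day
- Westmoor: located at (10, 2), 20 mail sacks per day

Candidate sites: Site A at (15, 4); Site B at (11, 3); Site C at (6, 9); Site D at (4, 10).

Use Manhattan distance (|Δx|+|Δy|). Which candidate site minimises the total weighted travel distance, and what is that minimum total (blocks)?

Total weighted distance at each candidate:
  Site A (15, 4): total = 1915
  Site B (11, 3): total = 1885
  Site C (6, 9): total = 2545
  Site D (4, 10): total = 3025
Minimum is at Site B with total 1885 blocks.

Site B, total 1885 blocks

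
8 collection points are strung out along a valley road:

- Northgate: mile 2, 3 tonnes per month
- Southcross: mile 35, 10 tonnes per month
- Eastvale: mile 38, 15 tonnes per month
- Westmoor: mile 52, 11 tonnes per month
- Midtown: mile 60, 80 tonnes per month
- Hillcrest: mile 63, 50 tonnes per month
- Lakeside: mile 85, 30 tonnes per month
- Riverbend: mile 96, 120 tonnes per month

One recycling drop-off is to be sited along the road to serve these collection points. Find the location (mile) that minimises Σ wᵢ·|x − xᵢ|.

x = 63

For a sum of weighted absolute distances on a line, the optimum is the weighted median (not the mean). Total weight W = 319; half-weight = 159.5.
Sort by position and accumulate weight:
  mile 2 (Northgate, w=3) → cum 3
  mile 35 (Southcross, w=10) → cum 13
  mile 38 (Eastvale, w=15) → cum 28
  mile 52 (Westmoor, w=11) → cum 39
  mile 60 (Midtown, w=80) → cum 119
  mile 63 (Hillcrest, w=50) → cum 169  ≥ 159.5 → median here
  mile 85 (Lakeside, w=30) → cum 199
  mile 96 (Riverbend, w=120) → cum 319
Optimal location: mile 63.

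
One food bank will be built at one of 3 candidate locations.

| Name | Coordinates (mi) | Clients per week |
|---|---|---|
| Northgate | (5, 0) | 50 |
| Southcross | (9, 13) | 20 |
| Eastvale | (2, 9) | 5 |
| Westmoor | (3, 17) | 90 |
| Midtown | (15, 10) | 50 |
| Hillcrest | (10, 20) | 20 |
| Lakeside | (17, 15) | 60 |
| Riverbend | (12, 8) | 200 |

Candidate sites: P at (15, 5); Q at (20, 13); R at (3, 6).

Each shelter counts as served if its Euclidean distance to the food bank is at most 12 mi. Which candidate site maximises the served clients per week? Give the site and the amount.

Coverage radius r = 12 mi; a point is covered iff (Δx)²+(Δy)² ≤ 12² = 144.
  P (15, 5): covers {Northgate, Southcross, Midtown, Lakeside, Riverbend} → 380
  Q (20, 13): covers {Southcross, Midtown, Lakeside, Riverbend} → 330
  R (3, 6): covers {Northgate, Southcross, Eastvale, Westmoor, Riverbend} → 365
Maximum coverage at P: 380 clients per week.

P, covering 380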